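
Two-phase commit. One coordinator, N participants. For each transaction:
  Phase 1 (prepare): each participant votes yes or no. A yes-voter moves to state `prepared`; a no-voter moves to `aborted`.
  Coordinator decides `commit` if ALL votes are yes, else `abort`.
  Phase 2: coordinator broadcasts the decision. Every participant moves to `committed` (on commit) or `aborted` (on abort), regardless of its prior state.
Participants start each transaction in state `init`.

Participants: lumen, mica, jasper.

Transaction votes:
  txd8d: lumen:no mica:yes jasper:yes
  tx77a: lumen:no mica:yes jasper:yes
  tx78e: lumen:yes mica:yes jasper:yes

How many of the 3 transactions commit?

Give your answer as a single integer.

Answer: 1

Derivation:
txd8d: no from lumen -> abort (commits=0)
tx77a: no from lumen -> abort (commits=0)
tx78e: all yes -> commit (commits=1)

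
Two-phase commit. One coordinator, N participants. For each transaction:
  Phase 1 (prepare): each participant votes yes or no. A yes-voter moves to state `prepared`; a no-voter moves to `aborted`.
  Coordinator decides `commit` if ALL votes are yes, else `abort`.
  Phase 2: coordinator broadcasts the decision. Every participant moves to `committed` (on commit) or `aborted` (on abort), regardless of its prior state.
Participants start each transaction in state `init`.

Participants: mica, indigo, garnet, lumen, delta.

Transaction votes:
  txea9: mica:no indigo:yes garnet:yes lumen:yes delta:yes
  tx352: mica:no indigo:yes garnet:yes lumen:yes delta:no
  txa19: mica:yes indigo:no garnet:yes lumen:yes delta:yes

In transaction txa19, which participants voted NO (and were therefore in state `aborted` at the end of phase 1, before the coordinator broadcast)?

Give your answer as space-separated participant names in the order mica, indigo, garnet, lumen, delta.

Txn txa19 phase 1: mica yes -> prepared; indigo no -> aborted; garnet yes -> prepared; lumen yes -> prepared; delta yes -> prepared

Answer: indigo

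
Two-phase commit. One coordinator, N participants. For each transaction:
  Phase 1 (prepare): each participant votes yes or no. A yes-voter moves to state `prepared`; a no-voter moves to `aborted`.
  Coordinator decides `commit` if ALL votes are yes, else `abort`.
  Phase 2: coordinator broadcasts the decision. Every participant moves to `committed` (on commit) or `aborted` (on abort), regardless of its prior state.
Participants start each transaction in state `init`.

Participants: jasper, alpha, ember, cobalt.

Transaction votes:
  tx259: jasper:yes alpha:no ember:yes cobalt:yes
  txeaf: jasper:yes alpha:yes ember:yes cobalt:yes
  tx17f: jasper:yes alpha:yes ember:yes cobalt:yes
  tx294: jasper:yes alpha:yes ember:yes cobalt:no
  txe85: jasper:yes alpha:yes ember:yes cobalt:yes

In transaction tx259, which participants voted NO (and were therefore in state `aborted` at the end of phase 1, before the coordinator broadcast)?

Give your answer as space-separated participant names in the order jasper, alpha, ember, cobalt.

Txn tx259 phase 1: jasper yes -> prepared; alpha no -> aborted; ember yes -> prepared; cobalt yes -> prepared

Answer: alpha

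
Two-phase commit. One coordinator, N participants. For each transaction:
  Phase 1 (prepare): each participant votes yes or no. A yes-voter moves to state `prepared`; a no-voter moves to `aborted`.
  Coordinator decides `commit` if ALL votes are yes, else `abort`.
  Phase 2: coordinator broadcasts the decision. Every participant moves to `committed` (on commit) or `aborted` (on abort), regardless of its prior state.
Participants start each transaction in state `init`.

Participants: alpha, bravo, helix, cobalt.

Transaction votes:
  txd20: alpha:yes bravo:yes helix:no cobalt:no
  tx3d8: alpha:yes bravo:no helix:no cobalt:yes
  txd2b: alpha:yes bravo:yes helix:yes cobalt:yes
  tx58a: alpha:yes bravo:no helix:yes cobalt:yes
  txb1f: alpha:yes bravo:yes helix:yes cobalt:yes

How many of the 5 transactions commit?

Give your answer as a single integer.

txd20: no from helix, cobalt -> abort (commits=0)
tx3d8: no from bravo, helix -> abort (commits=0)
txd2b: all yes -> commit (commits=1)
tx58a: no from bravo -> abort (commits=1)
txb1f: all yes -> commit (commits=2)

Answer: 2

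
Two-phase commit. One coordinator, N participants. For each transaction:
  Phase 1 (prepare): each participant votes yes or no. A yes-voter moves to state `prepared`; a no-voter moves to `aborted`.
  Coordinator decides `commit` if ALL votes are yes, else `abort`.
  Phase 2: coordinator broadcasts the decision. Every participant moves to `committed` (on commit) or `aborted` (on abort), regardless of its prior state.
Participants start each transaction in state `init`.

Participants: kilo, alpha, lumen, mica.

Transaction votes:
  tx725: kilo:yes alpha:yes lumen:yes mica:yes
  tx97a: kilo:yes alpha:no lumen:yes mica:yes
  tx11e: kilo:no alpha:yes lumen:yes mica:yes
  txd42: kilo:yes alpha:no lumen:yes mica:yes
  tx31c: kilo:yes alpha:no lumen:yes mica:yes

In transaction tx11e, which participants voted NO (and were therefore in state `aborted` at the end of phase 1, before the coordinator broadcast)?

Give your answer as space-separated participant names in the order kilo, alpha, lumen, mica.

Answer: kilo

Derivation:
Txn tx11e phase 1: kilo no -> aborted; alpha yes -> prepared; lumen yes -> prepared; mica yes -> prepared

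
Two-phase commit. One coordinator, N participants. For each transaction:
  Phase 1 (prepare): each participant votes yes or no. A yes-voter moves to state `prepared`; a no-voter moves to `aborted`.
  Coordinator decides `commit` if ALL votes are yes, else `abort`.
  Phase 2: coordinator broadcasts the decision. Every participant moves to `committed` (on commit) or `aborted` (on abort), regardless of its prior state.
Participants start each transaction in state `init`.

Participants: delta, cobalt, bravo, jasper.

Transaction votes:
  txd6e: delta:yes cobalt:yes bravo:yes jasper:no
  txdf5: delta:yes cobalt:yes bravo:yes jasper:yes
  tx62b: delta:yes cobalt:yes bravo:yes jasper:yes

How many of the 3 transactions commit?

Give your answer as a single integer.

txd6e: no from jasper -> abort (commits=0)
txdf5: all yes -> commit (commits=1)
tx62b: all yes -> commit (commits=2)

Answer: 2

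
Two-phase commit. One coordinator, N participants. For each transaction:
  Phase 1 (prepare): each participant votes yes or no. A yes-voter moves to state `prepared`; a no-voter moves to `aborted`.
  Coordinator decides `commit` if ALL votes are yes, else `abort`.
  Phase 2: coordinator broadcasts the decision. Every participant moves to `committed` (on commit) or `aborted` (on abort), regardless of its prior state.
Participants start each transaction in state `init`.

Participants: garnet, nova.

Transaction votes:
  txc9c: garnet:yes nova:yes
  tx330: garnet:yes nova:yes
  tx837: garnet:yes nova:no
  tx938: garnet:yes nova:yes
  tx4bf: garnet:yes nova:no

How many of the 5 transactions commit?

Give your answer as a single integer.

txc9c: all yes -> commit (commits=1)
tx330: all yes -> commit (commits=2)
tx837: no from nova -> abort (commits=2)
tx938: all yes -> commit (commits=3)
tx4bf: no from nova -> abort (commits=3)

Answer: 3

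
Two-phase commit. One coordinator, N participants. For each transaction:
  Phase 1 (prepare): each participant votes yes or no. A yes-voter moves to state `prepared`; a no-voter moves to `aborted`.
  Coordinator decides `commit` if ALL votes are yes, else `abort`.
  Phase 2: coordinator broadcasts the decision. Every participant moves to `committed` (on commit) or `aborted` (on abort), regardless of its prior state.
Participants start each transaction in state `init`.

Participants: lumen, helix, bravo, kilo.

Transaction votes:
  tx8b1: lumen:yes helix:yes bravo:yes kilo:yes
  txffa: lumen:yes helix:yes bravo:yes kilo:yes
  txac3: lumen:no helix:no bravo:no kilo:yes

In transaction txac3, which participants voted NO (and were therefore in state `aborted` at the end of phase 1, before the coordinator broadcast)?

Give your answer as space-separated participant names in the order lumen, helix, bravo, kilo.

Answer: lumen helix bravo

Derivation:
Txn txac3 phase 1: lumen no -> aborted; helix no -> aborted; bravo no -> aborted; kilo yes -> prepared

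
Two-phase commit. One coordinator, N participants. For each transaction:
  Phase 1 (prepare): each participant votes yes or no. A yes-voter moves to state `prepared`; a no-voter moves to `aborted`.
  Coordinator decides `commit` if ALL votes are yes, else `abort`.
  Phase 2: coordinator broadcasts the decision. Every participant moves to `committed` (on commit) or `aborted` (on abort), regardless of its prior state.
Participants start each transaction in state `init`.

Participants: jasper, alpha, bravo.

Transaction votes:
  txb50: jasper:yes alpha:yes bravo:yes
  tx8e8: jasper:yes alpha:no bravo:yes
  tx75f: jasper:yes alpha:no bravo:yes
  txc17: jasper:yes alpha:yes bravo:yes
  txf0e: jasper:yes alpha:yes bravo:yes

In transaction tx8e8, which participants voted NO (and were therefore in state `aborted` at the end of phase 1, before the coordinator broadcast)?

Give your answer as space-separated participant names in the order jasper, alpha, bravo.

Txn tx8e8 phase 1: jasper yes -> prepared; alpha no -> aborted; bravo yes -> prepared

Answer: alpha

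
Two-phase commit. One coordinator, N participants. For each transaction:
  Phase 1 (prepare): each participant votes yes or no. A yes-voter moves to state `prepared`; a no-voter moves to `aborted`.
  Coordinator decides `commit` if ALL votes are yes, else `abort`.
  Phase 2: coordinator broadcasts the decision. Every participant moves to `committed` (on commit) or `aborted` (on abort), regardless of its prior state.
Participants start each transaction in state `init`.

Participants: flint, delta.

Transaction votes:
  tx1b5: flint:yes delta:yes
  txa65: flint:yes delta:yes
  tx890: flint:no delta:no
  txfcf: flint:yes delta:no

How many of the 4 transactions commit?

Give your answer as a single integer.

tx1b5: all yes -> commit (commits=1)
txa65: all yes -> commit (commits=2)
tx890: no from flint, delta -> abort (commits=2)
txfcf: no from delta -> abort (commits=2)

Answer: 2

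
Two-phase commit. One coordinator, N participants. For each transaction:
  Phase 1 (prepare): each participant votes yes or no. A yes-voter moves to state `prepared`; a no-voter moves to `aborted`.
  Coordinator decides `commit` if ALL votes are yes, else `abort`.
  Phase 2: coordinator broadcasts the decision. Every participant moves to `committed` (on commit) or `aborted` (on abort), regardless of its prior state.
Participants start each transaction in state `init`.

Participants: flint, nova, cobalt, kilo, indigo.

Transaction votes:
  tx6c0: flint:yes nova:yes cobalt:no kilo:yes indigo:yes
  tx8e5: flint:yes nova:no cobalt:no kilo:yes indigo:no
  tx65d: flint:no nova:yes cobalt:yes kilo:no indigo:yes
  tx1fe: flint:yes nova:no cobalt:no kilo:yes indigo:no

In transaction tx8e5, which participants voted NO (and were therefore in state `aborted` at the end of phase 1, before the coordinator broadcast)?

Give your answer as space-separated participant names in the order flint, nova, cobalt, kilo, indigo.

Txn tx8e5 phase 1: flint yes -> prepared; nova no -> aborted; cobalt no -> aborted; kilo yes -> prepared; indigo no -> aborted

Answer: nova cobalt indigo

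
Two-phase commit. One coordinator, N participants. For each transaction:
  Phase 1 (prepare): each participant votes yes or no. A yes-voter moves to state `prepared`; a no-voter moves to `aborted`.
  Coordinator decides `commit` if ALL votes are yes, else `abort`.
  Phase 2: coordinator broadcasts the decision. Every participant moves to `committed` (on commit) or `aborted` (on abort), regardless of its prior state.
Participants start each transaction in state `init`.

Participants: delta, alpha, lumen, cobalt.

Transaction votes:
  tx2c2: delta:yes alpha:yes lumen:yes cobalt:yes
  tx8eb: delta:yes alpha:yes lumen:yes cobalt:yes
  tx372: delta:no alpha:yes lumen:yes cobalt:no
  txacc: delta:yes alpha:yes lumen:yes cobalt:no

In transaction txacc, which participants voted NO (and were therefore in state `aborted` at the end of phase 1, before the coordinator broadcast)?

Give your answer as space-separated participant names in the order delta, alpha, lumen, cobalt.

Txn txacc phase 1: delta yes -> prepared; alpha yes -> prepared; lumen yes -> prepared; cobalt no -> aborted

Answer: cobalt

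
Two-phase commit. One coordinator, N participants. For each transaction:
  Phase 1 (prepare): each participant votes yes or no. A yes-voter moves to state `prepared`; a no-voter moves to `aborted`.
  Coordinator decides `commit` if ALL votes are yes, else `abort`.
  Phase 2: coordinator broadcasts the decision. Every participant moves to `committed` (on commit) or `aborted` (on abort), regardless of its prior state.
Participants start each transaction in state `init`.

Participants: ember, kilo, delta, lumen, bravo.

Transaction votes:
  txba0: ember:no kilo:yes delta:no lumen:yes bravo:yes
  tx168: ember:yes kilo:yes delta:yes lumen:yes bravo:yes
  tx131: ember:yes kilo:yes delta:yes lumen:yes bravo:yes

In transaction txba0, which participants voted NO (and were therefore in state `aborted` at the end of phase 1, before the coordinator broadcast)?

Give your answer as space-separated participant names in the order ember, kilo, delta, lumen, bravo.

Answer: ember delta

Derivation:
Txn txba0 phase 1: ember no -> aborted; kilo yes -> prepared; delta no -> aborted; lumen yes -> prepared; bravo yes -> prepared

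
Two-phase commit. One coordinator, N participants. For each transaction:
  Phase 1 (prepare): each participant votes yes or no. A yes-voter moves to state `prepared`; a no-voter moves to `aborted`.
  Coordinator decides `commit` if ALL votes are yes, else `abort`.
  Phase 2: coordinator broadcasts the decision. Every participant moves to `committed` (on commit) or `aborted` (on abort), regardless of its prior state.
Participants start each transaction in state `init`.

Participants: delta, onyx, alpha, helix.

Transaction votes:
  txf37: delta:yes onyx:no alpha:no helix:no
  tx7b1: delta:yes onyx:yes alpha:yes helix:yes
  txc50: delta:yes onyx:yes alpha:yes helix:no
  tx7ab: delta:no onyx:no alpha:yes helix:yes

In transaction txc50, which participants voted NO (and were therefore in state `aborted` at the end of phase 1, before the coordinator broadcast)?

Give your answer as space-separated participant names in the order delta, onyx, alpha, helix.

Answer: helix

Derivation:
Txn txc50 phase 1: delta yes -> prepared; onyx yes -> prepared; alpha yes -> prepared; helix no -> aborted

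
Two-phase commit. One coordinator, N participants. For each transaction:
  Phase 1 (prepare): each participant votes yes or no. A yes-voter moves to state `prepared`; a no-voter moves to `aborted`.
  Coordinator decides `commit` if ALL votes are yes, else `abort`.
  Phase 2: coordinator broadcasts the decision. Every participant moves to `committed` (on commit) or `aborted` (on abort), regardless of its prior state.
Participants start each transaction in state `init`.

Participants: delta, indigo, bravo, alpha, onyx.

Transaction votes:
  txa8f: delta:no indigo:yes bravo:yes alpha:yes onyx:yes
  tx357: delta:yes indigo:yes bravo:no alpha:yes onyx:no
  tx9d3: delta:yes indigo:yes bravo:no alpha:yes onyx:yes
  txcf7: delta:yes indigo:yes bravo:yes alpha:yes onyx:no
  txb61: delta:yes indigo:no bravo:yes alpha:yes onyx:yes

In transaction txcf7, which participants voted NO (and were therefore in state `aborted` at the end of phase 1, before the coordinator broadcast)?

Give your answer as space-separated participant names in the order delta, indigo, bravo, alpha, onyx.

Txn txcf7 phase 1: delta yes -> prepared; indigo yes -> prepared; bravo yes -> prepared; alpha yes -> prepared; onyx no -> aborted

Answer: onyx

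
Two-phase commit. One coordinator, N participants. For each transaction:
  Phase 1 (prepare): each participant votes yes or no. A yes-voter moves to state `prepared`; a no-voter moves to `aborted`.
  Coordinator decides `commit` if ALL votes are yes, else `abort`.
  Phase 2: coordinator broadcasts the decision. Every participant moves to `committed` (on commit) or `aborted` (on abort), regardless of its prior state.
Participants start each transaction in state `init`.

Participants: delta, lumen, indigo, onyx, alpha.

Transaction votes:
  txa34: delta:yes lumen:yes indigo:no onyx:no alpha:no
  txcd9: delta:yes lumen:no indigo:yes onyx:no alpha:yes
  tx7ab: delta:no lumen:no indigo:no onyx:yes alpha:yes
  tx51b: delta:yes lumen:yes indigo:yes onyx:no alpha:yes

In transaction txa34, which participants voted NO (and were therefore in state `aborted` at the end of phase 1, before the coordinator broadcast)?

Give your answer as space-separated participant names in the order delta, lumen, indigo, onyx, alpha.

Answer: indigo onyx alpha

Derivation:
Txn txa34 phase 1: delta yes -> prepared; lumen yes -> prepared; indigo no -> aborted; onyx no -> aborted; alpha no -> aborted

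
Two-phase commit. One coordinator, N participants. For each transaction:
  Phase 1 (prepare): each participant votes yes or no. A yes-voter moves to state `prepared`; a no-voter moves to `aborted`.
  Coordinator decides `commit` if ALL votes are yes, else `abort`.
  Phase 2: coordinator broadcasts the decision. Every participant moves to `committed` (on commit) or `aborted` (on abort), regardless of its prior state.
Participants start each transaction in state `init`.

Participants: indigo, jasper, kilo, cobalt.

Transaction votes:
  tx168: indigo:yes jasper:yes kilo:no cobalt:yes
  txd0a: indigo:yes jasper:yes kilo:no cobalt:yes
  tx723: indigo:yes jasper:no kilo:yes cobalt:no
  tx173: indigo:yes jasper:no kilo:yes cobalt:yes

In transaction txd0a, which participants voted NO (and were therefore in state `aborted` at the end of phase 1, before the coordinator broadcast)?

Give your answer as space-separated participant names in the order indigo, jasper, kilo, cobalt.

Answer: kilo

Derivation:
Txn txd0a phase 1: indigo yes -> prepared; jasper yes -> prepared; kilo no -> aborted; cobalt yes -> prepared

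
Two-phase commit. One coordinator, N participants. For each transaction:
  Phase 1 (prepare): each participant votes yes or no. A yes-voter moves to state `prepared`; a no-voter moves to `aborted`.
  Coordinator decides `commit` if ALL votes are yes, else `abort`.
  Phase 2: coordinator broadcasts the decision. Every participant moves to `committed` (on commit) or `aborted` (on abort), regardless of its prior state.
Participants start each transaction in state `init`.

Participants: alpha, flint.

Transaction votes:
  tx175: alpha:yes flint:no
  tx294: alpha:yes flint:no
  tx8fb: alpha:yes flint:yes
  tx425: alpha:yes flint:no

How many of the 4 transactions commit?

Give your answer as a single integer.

Answer: 1

Derivation:
tx175: no from flint -> abort (commits=0)
tx294: no from flint -> abort (commits=0)
tx8fb: all yes -> commit (commits=1)
tx425: no from flint -> abort (commits=1)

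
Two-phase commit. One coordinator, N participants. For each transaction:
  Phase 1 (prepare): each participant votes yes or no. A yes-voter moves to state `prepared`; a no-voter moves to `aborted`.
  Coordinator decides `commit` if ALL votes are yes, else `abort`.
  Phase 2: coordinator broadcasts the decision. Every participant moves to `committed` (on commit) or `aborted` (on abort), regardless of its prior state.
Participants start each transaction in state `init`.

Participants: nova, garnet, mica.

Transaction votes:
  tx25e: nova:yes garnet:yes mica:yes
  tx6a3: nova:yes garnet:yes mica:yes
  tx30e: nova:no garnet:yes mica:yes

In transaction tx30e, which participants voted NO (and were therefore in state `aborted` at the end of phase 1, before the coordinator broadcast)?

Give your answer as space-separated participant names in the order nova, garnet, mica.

Txn tx30e phase 1: nova no -> aborted; garnet yes -> prepared; mica yes -> prepared

Answer: nova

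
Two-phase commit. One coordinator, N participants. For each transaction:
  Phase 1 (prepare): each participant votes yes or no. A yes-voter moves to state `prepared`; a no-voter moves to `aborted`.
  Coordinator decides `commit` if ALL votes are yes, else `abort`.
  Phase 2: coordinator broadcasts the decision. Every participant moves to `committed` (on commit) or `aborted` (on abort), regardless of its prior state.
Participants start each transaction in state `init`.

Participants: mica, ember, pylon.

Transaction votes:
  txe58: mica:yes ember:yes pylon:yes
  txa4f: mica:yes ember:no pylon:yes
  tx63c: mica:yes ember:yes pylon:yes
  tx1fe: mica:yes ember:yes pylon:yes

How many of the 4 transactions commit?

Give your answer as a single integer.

txe58: all yes -> commit (commits=1)
txa4f: no from ember -> abort (commits=1)
tx63c: all yes -> commit (commits=2)
tx1fe: all yes -> commit (commits=3)

Answer: 3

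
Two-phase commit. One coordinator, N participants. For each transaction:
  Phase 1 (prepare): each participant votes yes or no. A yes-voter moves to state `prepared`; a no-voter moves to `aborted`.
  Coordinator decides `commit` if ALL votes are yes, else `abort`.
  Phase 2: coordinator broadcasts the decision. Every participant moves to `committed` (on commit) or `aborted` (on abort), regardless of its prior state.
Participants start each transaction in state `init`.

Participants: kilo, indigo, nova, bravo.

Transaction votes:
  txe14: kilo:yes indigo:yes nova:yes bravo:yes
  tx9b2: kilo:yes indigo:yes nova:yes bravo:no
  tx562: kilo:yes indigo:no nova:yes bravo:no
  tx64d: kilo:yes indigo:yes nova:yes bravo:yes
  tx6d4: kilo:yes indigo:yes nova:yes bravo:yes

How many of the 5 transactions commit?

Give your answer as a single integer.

txe14: all yes -> commit (commits=1)
tx9b2: no from bravo -> abort (commits=1)
tx562: no from indigo, bravo -> abort (commits=1)
tx64d: all yes -> commit (commits=2)
tx6d4: all yes -> commit (commits=3)

Answer: 3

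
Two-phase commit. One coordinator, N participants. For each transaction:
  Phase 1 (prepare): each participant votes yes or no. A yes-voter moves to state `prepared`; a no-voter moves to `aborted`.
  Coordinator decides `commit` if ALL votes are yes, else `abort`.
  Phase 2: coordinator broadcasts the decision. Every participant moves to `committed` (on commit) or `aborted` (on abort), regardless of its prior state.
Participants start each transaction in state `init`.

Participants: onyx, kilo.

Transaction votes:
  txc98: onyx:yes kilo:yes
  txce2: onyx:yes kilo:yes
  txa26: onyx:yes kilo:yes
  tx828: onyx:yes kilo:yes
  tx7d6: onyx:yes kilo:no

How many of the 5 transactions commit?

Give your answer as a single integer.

txc98: all yes -> commit (commits=1)
txce2: all yes -> commit (commits=2)
txa26: all yes -> commit (commits=3)
tx828: all yes -> commit (commits=4)
tx7d6: no from kilo -> abort (commits=4)

Answer: 4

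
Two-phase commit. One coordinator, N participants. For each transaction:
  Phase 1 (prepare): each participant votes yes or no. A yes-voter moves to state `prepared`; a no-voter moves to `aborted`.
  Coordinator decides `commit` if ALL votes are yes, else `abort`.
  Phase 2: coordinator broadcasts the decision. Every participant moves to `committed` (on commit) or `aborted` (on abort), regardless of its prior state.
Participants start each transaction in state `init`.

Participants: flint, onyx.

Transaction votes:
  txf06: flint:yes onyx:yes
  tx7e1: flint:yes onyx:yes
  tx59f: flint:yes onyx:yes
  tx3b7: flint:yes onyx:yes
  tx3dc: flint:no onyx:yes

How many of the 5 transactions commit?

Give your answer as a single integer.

Answer: 4

Derivation:
txf06: all yes -> commit (commits=1)
tx7e1: all yes -> commit (commits=2)
tx59f: all yes -> commit (commits=3)
tx3b7: all yes -> commit (commits=4)
tx3dc: no from flint -> abort (commits=4)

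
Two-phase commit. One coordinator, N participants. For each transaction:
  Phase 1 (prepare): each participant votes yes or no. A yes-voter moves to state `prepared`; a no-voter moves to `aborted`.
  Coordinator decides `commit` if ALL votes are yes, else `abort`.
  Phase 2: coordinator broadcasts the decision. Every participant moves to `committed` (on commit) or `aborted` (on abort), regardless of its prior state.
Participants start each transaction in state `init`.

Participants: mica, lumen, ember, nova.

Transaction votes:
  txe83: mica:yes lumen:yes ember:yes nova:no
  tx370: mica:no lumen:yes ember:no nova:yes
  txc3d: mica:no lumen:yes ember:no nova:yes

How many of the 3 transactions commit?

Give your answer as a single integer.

txe83: no from nova -> abort (commits=0)
tx370: no from mica, ember -> abort (commits=0)
txc3d: no from mica, ember -> abort (commits=0)

Answer: 0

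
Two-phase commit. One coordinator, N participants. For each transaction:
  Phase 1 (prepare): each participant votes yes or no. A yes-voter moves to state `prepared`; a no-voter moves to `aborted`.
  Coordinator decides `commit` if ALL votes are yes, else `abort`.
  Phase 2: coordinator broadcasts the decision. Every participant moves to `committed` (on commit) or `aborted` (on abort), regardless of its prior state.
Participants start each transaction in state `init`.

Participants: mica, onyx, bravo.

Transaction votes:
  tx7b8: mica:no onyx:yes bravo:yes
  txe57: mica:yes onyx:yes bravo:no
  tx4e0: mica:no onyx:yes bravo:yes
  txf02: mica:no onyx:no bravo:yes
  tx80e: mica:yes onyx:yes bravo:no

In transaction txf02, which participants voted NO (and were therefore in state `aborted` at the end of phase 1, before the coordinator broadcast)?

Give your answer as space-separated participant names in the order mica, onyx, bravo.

Txn txf02 phase 1: mica no -> aborted; onyx no -> aborted; bravo yes -> prepared

Answer: mica onyx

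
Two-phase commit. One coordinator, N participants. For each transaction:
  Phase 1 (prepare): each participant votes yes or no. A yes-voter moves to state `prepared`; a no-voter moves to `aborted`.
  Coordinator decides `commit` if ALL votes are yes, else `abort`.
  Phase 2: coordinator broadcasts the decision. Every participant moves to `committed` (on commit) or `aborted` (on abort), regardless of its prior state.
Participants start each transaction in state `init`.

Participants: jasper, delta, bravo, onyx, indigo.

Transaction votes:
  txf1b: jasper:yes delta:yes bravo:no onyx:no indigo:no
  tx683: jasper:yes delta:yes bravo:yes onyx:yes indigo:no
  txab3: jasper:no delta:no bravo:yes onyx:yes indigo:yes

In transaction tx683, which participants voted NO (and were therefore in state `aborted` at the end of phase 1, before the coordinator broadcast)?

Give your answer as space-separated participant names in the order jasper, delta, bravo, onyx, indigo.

Txn tx683 phase 1: jasper yes -> prepared; delta yes -> prepared; bravo yes -> prepared; onyx yes -> prepared; indigo no -> aborted

Answer: indigo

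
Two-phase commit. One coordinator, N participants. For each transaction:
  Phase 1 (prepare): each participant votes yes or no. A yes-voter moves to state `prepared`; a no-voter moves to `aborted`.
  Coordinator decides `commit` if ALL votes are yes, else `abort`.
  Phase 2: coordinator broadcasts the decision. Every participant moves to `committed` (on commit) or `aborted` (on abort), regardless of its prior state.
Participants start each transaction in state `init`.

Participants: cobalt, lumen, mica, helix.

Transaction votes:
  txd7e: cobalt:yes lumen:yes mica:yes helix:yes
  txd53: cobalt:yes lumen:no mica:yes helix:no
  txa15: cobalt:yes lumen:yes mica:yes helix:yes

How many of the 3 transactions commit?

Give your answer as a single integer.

Answer: 2

Derivation:
txd7e: all yes -> commit (commits=1)
txd53: no from lumen, helix -> abort (commits=1)
txa15: all yes -> commit (commits=2)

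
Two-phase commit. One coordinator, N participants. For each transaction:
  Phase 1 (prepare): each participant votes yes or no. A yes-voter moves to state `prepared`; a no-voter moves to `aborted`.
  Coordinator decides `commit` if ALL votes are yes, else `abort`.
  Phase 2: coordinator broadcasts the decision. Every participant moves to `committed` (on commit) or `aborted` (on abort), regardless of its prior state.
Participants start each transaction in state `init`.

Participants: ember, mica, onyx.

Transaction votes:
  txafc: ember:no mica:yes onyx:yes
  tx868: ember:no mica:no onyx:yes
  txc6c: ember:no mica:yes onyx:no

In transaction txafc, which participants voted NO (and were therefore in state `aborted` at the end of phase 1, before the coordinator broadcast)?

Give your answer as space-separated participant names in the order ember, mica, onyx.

Answer: ember

Derivation:
Txn txafc phase 1: ember no -> aborted; mica yes -> prepared; onyx yes -> prepared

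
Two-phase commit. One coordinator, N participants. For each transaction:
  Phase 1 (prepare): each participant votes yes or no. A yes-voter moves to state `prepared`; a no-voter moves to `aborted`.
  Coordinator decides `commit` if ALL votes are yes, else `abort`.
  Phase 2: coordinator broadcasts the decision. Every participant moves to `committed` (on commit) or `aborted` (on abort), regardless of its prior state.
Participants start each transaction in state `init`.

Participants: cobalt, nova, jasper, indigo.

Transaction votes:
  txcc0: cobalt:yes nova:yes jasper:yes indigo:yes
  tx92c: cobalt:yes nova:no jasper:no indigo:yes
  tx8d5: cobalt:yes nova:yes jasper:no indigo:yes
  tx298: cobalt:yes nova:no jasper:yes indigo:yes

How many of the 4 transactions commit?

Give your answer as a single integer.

Answer: 1

Derivation:
txcc0: all yes -> commit (commits=1)
tx92c: no from nova, jasper -> abort (commits=1)
tx8d5: no from jasper -> abort (commits=1)
tx298: no from nova -> abort (commits=1)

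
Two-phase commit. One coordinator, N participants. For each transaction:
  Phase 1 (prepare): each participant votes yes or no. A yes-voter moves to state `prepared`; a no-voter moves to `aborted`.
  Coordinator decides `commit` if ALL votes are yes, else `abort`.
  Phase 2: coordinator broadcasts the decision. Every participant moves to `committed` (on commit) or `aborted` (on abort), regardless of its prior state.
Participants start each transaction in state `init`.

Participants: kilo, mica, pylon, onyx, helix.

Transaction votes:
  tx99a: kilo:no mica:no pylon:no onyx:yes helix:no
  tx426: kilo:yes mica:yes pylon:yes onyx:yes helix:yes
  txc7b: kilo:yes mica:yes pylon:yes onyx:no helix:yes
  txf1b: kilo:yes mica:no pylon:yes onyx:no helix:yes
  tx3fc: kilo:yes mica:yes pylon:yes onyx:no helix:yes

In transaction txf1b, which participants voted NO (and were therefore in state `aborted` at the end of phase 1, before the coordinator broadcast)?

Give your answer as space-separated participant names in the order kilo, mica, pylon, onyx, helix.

Answer: mica onyx

Derivation:
Txn txf1b phase 1: kilo yes -> prepared; mica no -> aborted; pylon yes -> prepared; onyx no -> aborted; helix yes -> prepared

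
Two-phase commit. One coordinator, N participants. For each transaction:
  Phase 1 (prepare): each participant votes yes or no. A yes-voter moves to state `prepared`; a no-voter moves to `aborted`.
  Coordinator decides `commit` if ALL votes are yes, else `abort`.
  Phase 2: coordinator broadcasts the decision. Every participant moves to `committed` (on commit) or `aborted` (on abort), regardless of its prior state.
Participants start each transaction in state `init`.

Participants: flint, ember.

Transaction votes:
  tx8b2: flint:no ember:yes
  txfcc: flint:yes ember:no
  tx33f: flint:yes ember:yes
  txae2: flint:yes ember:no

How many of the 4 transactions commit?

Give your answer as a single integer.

tx8b2: no from flint -> abort (commits=0)
txfcc: no from ember -> abort (commits=0)
tx33f: all yes -> commit (commits=1)
txae2: no from ember -> abort (commits=1)

Answer: 1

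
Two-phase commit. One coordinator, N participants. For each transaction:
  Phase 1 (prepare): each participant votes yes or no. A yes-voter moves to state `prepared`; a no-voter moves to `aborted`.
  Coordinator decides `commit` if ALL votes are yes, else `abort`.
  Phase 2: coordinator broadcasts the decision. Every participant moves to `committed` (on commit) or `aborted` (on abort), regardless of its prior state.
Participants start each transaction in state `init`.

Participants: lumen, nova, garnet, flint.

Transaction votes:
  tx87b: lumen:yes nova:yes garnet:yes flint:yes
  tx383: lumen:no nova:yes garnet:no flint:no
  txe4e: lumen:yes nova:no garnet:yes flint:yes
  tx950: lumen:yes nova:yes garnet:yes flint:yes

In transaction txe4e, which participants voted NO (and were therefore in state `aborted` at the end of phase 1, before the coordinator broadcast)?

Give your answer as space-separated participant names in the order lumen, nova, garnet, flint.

Answer: nova

Derivation:
Txn txe4e phase 1: lumen yes -> prepared; nova no -> aborted; garnet yes -> prepared; flint yes -> prepared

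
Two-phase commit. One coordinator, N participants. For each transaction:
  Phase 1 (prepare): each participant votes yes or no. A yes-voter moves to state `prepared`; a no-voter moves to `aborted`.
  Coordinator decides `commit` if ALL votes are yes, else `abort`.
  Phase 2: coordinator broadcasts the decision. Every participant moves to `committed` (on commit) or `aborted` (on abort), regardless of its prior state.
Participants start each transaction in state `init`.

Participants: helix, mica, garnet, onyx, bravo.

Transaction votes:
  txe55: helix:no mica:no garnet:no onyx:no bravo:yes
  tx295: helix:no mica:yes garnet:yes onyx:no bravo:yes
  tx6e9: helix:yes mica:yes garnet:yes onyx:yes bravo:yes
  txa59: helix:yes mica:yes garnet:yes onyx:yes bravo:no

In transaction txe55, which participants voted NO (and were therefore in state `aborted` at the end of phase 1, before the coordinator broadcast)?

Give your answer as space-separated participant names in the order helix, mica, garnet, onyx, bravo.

Txn txe55 phase 1: helix no -> aborted; mica no -> aborted; garnet no -> aborted; onyx no -> aborted; bravo yes -> prepared

Answer: helix mica garnet onyx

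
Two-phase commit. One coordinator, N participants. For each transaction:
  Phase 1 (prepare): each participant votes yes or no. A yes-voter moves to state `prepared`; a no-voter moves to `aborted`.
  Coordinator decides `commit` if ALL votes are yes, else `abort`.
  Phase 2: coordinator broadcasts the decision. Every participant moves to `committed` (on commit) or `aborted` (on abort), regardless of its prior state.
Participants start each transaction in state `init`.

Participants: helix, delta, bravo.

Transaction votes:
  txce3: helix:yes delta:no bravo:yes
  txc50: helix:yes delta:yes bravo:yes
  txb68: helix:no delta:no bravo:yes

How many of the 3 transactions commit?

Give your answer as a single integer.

Answer: 1

Derivation:
txce3: no from delta -> abort (commits=0)
txc50: all yes -> commit (commits=1)
txb68: no from helix, delta -> abort (commits=1)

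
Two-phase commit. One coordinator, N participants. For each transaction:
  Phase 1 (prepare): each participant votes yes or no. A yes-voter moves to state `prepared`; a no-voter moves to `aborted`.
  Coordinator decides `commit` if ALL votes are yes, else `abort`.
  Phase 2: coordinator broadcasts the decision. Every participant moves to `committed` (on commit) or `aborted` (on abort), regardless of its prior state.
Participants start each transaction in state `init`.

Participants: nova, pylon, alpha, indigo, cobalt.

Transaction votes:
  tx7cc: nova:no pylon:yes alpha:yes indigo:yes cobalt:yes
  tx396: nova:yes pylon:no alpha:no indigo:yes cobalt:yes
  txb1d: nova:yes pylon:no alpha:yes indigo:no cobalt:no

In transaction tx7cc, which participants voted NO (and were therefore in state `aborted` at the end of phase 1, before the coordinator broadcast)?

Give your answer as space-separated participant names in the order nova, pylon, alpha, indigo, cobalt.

Answer: nova

Derivation:
Txn tx7cc phase 1: nova no -> aborted; pylon yes -> prepared; alpha yes -> prepared; indigo yes -> prepared; cobalt yes -> prepared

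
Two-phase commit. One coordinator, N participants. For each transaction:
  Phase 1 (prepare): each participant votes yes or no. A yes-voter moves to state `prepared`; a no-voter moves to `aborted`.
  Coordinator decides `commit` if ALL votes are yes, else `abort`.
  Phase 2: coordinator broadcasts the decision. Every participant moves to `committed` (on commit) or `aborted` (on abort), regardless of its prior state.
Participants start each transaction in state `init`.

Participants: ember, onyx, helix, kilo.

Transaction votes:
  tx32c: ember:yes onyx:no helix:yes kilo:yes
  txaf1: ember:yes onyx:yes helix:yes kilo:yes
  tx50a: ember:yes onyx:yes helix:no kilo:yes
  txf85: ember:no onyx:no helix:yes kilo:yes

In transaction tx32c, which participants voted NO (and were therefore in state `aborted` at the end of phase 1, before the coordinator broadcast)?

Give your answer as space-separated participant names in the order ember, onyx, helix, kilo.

Answer: onyx

Derivation:
Txn tx32c phase 1: ember yes -> prepared; onyx no -> aborted; helix yes -> prepared; kilo yes -> prepared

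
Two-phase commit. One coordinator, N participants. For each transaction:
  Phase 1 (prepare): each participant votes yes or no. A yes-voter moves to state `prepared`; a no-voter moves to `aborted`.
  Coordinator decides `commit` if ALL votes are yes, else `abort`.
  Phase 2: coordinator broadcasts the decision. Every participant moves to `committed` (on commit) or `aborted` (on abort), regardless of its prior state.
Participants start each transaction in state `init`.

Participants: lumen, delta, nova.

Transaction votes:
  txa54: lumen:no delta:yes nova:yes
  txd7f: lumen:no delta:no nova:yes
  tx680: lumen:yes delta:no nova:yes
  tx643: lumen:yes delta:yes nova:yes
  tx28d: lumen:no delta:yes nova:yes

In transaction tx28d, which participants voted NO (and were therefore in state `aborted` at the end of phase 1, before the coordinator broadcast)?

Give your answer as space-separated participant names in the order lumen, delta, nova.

Answer: lumen

Derivation:
Txn tx28d phase 1: lumen no -> aborted; delta yes -> prepared; nova yes -> prepared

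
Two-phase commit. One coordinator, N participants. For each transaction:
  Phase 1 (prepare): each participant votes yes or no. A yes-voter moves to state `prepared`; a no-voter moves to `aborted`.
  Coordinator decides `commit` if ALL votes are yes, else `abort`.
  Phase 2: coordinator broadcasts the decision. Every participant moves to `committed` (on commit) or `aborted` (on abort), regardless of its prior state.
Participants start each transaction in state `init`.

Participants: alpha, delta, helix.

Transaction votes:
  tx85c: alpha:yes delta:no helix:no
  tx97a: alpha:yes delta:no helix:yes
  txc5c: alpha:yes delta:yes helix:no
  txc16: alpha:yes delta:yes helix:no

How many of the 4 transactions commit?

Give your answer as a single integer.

Answer: 0

Derivation:
tx85c: no from delta, helix -> abort (commits=0)
tx97a: no from delta -> abort (commits=0)
txc5c: no from helix -> abort (commits=0)
txc16: no from helix -> abort (commits=0)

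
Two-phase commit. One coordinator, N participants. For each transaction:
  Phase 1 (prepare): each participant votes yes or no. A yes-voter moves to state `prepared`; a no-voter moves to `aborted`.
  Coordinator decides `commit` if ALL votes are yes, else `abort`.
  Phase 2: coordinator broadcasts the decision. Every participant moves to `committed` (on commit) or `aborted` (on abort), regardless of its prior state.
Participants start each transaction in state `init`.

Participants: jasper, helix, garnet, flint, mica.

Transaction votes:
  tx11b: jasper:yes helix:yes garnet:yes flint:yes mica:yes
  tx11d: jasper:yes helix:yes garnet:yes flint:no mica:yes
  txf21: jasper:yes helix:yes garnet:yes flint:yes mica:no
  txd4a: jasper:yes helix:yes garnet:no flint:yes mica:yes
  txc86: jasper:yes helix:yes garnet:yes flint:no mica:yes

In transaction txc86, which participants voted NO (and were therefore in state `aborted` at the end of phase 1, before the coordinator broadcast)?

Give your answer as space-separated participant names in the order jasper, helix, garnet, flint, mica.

Answer: flint

Derivation:
Txn txc86 phase 1: jasper yes -> prepared; helix yes -> prepared; garnet yes -> prepared; flint no -> aborted; mica yes -> prepared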